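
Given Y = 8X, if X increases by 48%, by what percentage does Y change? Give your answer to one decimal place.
48.0%

For Y = 8X:
If X → X(1 + 0.48)
Then Y → Y · (1 + 0.48)^1
     = Y · 1.4800

Percentage change = ((1 + 0.48)^1 − 1) × 100% = 48.0%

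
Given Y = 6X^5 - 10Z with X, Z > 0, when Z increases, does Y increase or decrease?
Y decreases

Taking the partial derivative:
∂Y/∂Z = -10

∂Y/∂Z = -10 < 0 (assuming positive values)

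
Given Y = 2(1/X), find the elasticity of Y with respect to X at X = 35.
Elasticity = -1

Elasticity = (dY/dX) · (X/Y)

dY/dX = -2/X²
At X = 35: dY/dX = -2/1225, Y = 2/35

Elasticity = (-2/1225) · (35 / (2/35)) = -1

Interpretation: for a small percentage change in X, the percentage change in Y is approximately -1.00 times as large.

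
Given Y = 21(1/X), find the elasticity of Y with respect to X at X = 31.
Elasticity = -1

Elasticity = (dY/dX) · (X/Y)

dY/dX = -21/X²
At X = 31: dY/dX = -21/961, Y = 21/31

Elasticity = (-21/961) · (31 / (21/31)) = -1

Interpretation: for a small percentage change in X, the percentage change in Y is approximately -1.00 times as large.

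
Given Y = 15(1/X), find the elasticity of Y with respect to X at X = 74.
Elasticity = -1

Elasticity = (dY/dX) · (X/Y)

dY/dX = -15/X²
At X = 74: dY/dX = -15/5476, Y = 15/74

Elasticity = (-15/5476) · (74 / (15/74)) = -1

Interpretation: for a small percentage change in X, the percentage change in Y is approximately -1.00 times as large.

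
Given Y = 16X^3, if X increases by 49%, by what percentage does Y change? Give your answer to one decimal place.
230.8%

For Y = 16X^3:
If X → X(1 + 0.49)
Then Y → Y · (1 + 0.49)^3
     ≈ Y · 3.3079

Percentage change = ((1 + 0.49)^3 − 1) × 100% ≈ 230.8%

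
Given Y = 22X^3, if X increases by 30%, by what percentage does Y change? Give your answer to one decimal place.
119.7%

For Y = 22X^3:
If X → X(1 + 0.3)
Then Y → Y · (1 + 0.3)^3
     = Y · 2.1970

Percentage change = ((1 + 0.3)^3 − 1) × 100% = 119.7%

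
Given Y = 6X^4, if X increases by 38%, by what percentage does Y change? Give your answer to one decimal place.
262.7%

For Y = 6X^4:
If X → X(1 + 0.38)
Then Y → Y · (1 + 0.38)^4
     ≈ Y · 3.6267

Percentage change = ((1 + 0.38)^4 − 1) × 100% ≈ 262.7%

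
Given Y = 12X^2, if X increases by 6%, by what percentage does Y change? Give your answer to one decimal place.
12.4%

For Y = 12X^2:
If X → X(1 + 0.06)
Then Y → Y · (1 + 0.06)^2
     = Y · 1.1236

Percentage change = ((1 + 0.06)^2 − 1) × 100% ≈ 12.4%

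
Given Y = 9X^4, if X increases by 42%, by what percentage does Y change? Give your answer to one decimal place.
306.6%

For Y = 9X^4:
If X → X(1 + 0.42)
Then Y → Y · (1 + 0.42)^4
     ≈ Y · 4.0659

Percentage change = ((1 + 0.42)^4 − 1) × 100% ≈ 306.6%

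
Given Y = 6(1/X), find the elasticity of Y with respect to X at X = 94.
Elasticity = -1

Elasticity = (dY/dX) · (X/Y)

dY/dX = -6/X²
At X = 94: dY/dX = -3/4418, Y = 3/47

Elasticity = (-3/4418) · (94 / (3/47)) = -1

Interpretation: for a small percentage change in X, the percentage change in Y is approximately -1.00 times as large.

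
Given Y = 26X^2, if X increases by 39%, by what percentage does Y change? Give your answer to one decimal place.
93.2%

For Y = 26X^2:
If X → X(1 + 0.39)
Then Y → Y · (1 + 0.39)^2
     = Y · 1.9321

Percentage change = ((1 + 0.39)^2 − 1) × 100% ≈ 93.2%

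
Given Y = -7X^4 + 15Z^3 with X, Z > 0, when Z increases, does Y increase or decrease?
Y increases

Taking the partial derivative:
∂Y/∂Z = 45Z^2

∂Y/∂Z = 45Z^2 > 0 (assuming positive values)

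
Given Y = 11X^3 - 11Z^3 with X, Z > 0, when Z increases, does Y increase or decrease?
Y decreases

Taking the partial derivative:
∂Y/∂Z = -33Z^2

∂Y/∂Z = -33Z^2 < 0 (assuming positive values)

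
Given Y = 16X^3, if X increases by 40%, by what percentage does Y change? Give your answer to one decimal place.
174.4%

For Y = 16X^3:
If X → X(1 + 0.4)
Then Y → Y · (1 + 0.4)^3
     = Y · 2.7440

Percentage change = ((1 + 0.4)^3 − 1) × 100% = 174.4%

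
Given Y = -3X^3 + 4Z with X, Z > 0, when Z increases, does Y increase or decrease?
Y increases

Taking the partial derivative:
∂Y/∂Z = 4

∂Y/∂Z = 4 > 0 (assuming positive values)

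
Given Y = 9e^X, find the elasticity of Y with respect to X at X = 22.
Elasticity = 22

Elasticity = (dY/dX) · (X/Y)

dY/dX = 9·e^X
At X = 22: dY/dX = 9·e^22, Y = 9·e^22

Elasticity = (9·e^22) · (22 / (9·e^22)) = 22

Interpretation: for a small percentage change in X, the percentage change in Y is approximately 22.00 times as large.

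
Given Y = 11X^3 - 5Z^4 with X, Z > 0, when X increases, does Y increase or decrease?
Y increases

Taking the partial derivative:
∂Y/∂X = 33X^2

∂Y/∂X = 33X^2 > 0 (assuming positive values)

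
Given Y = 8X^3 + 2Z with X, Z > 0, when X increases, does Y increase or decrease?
Y increases

Taking the partial derivative:
∂Y/∂X = 24X^2

∂Y/∂X = 24X^2 > 0 (assuming positive values)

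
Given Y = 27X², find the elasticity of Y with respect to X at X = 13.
Elasticity = 2

Elasticity = (dY/dX) · (X/Y)

dY/dX = 54·X
At X = 13: dY/dX = 702, Y = 4563

Elasticity = 702 · (13 / 4563) = 2

Interpretation: for a small percentage change in X, the percentage change in Y is approximately 2.00 times as large.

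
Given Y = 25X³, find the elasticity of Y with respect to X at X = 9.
Elasticity = 3

Elasticity = (dY/dX) · (X/Y)

dY/dX = 75·X²
At X = 9: dY/dX = 6075, Y = 18225

Elasticity = 6075 · (9 / 18225) = 3

Interpretation: for a small percentage change in X, the percentage change in Y is approximately 3.00 times as large.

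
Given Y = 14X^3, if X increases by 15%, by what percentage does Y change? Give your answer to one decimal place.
52.1%

For Y = 14X^3:
If X → X(1 + 0.15)
Then Y → Y · (1 + 0.15)^3
     ≈ Y · 1.5209

Percentage change = ((1 + 0.15)^3 − 1) × 100% ≈ 52.1%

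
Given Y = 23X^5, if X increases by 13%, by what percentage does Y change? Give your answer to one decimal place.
84.2%

For Y = 23X^5:
If X → X(1 + 0.13)
Then Y → Y · (1 + 0.13)^5
     ≈ Y · 1.8424

Percentage change = ((1 + 0.13)^5 − 1) × 100% ≈ 84.2%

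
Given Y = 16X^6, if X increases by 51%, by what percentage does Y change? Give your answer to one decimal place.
1085.4%

For Y = 16X^6:
If X → X(1 + 0.51)
Then Y → Y · (1 + 0.51)^6
     ≈ Y · 11.8539

Percentage change = ((1 + 0.51)^6 − 1) × 100% ≈ 1085.4%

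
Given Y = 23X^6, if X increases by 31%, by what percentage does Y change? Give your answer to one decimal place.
405.4%

For Y = 23X^6:
If X → X(1 + 0.31)
Then Y → Y · (1 + 0.31)^6
     ≈ Y · 5.0539

Percentage change = ((1 + 0.31)^6 − 1) × 100% ≈ 405.4%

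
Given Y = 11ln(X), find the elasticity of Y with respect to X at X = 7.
Elasticity = 1/ln(7) ≈ 0.5139

Elasticity = (dY/dX) · (X/Y)

dY/dX = 11/X
At X = 7: dY/dX = 11/7, Y = 11·ln(7)

Elasticity = (11/7) · (7 / (11·ln(7))) = 1/ln(7) ≈ 0.5139

Interpretation: for a small percentage change in X, the percentage change in Y is approximately 0.51 times as large.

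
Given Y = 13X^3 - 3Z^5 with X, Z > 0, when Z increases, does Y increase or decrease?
Y decreases

Taking the partial derivative:
∂Y/∂Z = -15Z^4

∂Y/∂Z = -15Z^4 < 0 (assuming positive values)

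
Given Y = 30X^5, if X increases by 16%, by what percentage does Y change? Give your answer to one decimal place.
110.0%

For Y = 30X^5:
If X → X(1 + 0.16)
Then Y → Y · (1 + 0.16)^5
     ≈ Y · 2.1003

Percentage change = ((1 + 0.16)^5 − 1) × 100% ≈ 110.0%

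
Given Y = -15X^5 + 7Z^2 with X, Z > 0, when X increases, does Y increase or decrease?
Y decreases

Taking the partial derivative:
∂Y/∂X = -75X^4

∂Y/∂X = -75X^4 < 0 (assuming positive values)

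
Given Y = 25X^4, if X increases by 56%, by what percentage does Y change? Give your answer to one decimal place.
492.2%

For Y = 25X^4:
If X → X(1 + 0.56)
Then Y → Y · (1 + 0.56)^4
     ≈ Y · 5.9224

Percentage change = ((1 + 0.56)^4 − 1) × 100% ≈ 492.2%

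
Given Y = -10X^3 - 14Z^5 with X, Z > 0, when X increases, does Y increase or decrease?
Y decreases

Taking the partial derivative:
∂Y/∂X = -30X^2

∂Y/∂X = -30X^2 < 0 (assuming positive values)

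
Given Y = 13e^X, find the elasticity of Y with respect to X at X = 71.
Elasticity = 71

Elasticity = (dY/dX) · (X/Y)

dY/dX = 13·e^X
At X = 71: dY/dX = 13·e^71, Y = 13·e^71

Elasticity = (13·e^71) · (71 / (13·e^71)) = 71

Interpretation: for a small percentage change in X, the percentage change in Y is approximately 71.00 times as large.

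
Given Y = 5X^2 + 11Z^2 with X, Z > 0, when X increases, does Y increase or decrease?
Y increases

Taking the partial derivative:
∂Y/∂X = 10X

∂Y/∂X = 10X > 0 (assuming positive values)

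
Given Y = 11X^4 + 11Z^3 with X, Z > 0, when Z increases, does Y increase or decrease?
Y increases

Taking the partial derivative:
∂Y/∂Z = 33Z^2

∂Y/∂Z = 33Z^2 > 0 (assuming positive values)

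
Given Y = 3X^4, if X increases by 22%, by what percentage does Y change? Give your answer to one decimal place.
121.5%

For Y = 3X^4:
If X → X(1 + 0.22)
Then Y → Y · (1 + 0.22)^4
     ≈ Y · 2.2153

Percentage change = ((1 + 0.22)^4 − 1) × 100% ≈ 121.5%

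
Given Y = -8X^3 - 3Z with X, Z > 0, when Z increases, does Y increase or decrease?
Y decreases

Taking the partial derivative:
∂Y/∂Z = -3

∂Y/∂Z = -3 < 0 (assuming positive values)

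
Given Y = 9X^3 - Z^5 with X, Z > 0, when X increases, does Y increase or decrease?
Y increases

Taking the partial derivative:
∂Y/∂X = 27X^2

∂Y/∂X = 27X^2 > 0 (assuming positive values)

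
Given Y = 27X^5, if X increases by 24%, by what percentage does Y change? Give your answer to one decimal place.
193.2%

For Y = 27X^5:
If X → X(1 + 0.24)
Then Y → Y · (1 + 0.24)^5
     ≈ Y · 2.9316

Percentage change = ((1 + 0.24)^5 − 1) × 100% ≈ 193.2%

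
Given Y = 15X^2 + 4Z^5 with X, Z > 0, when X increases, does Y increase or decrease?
Y increases

Taking the partial derivative:
∂Y/∂X = 30X

∂Y/∂X = 30X > 0 (assuming positive values)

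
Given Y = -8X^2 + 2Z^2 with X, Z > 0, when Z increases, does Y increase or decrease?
Y increases

Taking the partial derivative:
∂Y/∂Z = 4Z

∂Y/∂Z = 4Z > 0 (assuming positive values)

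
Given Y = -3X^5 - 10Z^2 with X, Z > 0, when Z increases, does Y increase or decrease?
Y decreases

Taking the partial derivative:
∂Y/∂Z = -20Z

∂Y/∂Z = -20Z < 0 (assuming positive values)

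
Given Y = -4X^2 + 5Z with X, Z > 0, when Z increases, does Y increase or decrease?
Y increases

Taking the partial derivative:
∂Y/∂Z = 5

∂Y/∂Z = 5 > 0 (assuming positive values)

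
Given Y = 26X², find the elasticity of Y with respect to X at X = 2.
Elasticity = 2

Elasticity = (dY/dX) · (X/Y)

dY/dX = 52·X
At X = 2: dY/dX = 104, Y = 104

Elasticity = 104 · (2 / 104) = 2

Interpretation: for a small percentage change in X, the percentage change in Y is approximately 2.00 times as large.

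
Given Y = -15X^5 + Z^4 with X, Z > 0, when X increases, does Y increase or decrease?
Y decreases

Taking the partial derivative:
∂Y/∂X = -75X^4

∂Y/∂X = -75X^4 < 0 (assuming positive values)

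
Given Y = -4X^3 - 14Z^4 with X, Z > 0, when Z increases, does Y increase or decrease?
Y decreases

Taking the partial derivative:
∂Y/∂Z = -56Z^3

∂Y/∂Z = -56Z^3 < 0 (assuming positive values)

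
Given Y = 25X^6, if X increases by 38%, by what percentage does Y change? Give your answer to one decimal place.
590.7%

For Y = 25X^6:
If X → X(1 + 0.38)
Then Y → Y · (1 + 0.38)^6
     ≈ Y · 6.9068

Percentage change = ((1 + 0.38)^6 − 1) × 100% ≈ 590.7%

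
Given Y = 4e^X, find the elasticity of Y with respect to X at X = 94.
Elasticity = 94

Elasticity = (dY/dX) · (X/Y)

dY/dX = 4·e^X
At X = 94: dY/dX = 4·e^94, Y = 4·e^94

Elasticity = (4·e^94) · (94 / (4·e^94)) = 94

Interpretation: for a small percentage change in X, the percentage change in Y is approximately 94.00 times as large.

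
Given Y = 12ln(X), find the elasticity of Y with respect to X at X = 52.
Elasticity = 1/ln(52) ≈ 0.2531

Elasticity = (dY/dX) · (X/Y)

dY/dX = 12/X
At X = 52: dY/dX = 3/13, Y = 12·ln(52)

Elasticity = (3/13) · (52 / (12·ln(52))) = 1/ln(52) ≈ 0.2531

Interpretation: for a small percentage change in X, the percentage change in Y is approximately 0.25 times as large.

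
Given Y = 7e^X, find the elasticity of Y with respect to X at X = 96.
Elasticity = 96

Elasticity = (dY/dX) · (X/Y)

dY/dX = 7·e^X
At X = 96: dY/dX = 7·e^96, Y = 7·e^96

Elasticity = (7·e^96) · (96 / (7·e^96)) = 96

Interpretation: for a small percentage change in X, the percentage change in Y is approximately 96.00 times as large.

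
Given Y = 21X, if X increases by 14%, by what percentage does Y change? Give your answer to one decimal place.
14.0%

For Y = 21X:
If X → X(1 + 0.14)
Then Y → Y · (1 + 0.14)^1
     = Y · 1.1400

Percentage change = ((1 + 0.14)^1 − 1) × 100% = 14.0%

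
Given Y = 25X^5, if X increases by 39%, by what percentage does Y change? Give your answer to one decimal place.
418.9%

For Y = 25X^5:
If X → X(1 + 0.39)
Then Y → Y · (1 + 0.39)^5
     ≈ Y · 5.1889

Percentage change = ((1 + 0.39)^5 − 1) × 100% ≈ 418.9%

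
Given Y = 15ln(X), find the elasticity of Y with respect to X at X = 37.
Elasticity = 1/ln(37) ≈ 0.2769

Elasticity = (dY/dX) · (X/Y)

dY/dX = 15/X
At X = 37: dY/dX = 15/37, Y = 15·ln(37)

Elasticity = (15/37) · (37 / (15·ln(37))) = 1/ln(37) ≈ 0.2769

Interpretation: for a small percentage change in X, the percentage change in Y is approximately 0.28 times as large.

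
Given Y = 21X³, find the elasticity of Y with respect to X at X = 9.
Elasticity = 3

Elasticity = (dY/dX) · (X/Y)

dY/dX = 63·X²
At X = 9: dY/dX = 5103, Y = 15309

Elasticity = 5103 · (9 / 15309) = 3

Interpretation: for a small percentage change in X, the percentage change in Y is approximately 3.00 times as large.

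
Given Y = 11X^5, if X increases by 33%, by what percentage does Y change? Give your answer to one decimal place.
316.2%

For Y = 11X^5:
If X → X(1 + 0.33)
Then Y → Y · (1 + 0.33)^5
     ≈ Y · 4.1616

Percentage change = ((1 + 0.33)^5 − 1) × 100% ≈ 316.2%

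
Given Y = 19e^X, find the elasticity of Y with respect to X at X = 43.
Elasticity = 43

Elasticity = (dY/dX) · (X/Y)

dY/dX = 19·e^X
At X = 43: dY/dX = 19·e^43, Y = 19·e^43

Elasticity = (19·e^43) · (43 / (19·e^43)) = 43

Interpretation: for a small percentage change in X, the percentage change in Y is approximately 43.00 times as large.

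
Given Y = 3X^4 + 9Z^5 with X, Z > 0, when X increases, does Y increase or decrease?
Y increases

Taking the partial derivative:
∂Y/∂X = 12X^3

∂Y/∂X = 12X^3 > 0 (assuming positive values)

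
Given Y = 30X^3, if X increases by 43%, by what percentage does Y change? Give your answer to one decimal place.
192.4%

For Y = 30X^3:
If X → X(1 + 0.43)
Then Y → Y · (1 + 0.43)^3
     ≈ Y · 2.9242

Percentage change = ((1 + 0.43)^3 − 1) × 100% ≈ 192.4%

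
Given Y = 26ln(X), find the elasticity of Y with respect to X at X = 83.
Elasticity = 1/ln(83) ≈ 0.2263

Elasticity = (dY/dX) · (X/Y)

dY/dX = 26/X
At X = 83: dY/dX = 26/83, Y = 26·ln(83)

Elasticity = (26/83) · (83 / (26·ln(83))) = 1/ln(83) ≈ 0.2263

Interpretation: for a small percentage change in X, the percentage change in Y is approximately 0.23 times as large.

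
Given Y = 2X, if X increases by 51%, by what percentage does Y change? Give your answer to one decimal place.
51.0%

For Y = 2X:
If X → X(1 + 0.51)
Then Y → Y · (1 + 0.51)^1
     = Y · 1.5100

Percentage change = ((1 + 0.51)^1 − 1) × 100% = 51.0%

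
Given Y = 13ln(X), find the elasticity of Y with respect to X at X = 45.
Elasticity = 1/ln(45) ≈ 0.2627

Elasticity = (dY/dX) · (X/Y)

dY/dX = 13/X
At X = 45: dY/dX = 13/45, Y = 13·ln(45)

Elasticity = (13/45) · (45 / (13·ln(45))) = 1/ln(45) ≈ 0.2627

Interpretation: for a small percentage change in X, the percentage change in Y is approximately 0.26 times as large.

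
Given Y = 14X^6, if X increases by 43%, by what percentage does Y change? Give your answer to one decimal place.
755.1%

For Y = 14X^6:
If X → X(1 + 0.43)
Then Y → Y · (1 + 0.43)^6
     ≈ Y · 8.5510

Percentage change = ((1 + 0.43)^6 − 1) × 100% ≈ 755.1%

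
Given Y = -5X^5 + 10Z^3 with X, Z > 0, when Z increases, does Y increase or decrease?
Y increases

Taking the partial derivative:
∂Y/∂Z = 30Z^2

∂Y/∂Z = 30Z^2 > 0 (assuming positive values)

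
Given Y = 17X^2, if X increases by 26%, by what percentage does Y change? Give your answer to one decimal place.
58.8%

For Y = 17X^2:
If X → X(1 + 0.26)
Then Y → Y · (1 + 0.26)^2
     = Y · 1.5876

Percentage change = ((1 + 0.26)^2 − 1) × 100% ≈ 58.8%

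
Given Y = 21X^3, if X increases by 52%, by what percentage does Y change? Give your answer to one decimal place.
251.2%

For Y = 21X^3:
If X → X(1 + 0.52)
Then Y → Y · (1 + 0.52)^3
     ≈ Y · 3.5118

Percentage change = ((1 + 0.52)^3 − 1) × 100% ≈ 251.2%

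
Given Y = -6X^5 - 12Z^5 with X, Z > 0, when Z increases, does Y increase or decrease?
Y decreases

Taking the partial derivative:
∂Y/∂Z = -60Z^4

∂Y/∂Z = -60Z^4 < 0 (assuming positive values)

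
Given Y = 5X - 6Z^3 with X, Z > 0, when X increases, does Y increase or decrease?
Y increases

Taking the partial derivative:
∂Y/∂X = 5

∂Y/∂X = 5 > 0 (assuming positive values)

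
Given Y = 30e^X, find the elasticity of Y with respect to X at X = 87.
Elasticity = 87

Elasticity = (dY/dX) · (X/Y)

dY/dX = 30·e^X
At X = 87: dY/dX = 30·e^87, Y = 30·e^87

Elasticity = (30·e^87) · (87 / (30·e^87)) = 87

Interpretation: for a small percentage change in X, the percentage change in Y is approximately 87.00 times as large.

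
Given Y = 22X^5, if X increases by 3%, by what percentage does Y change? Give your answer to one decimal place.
15.9%

For Y = 22X^5:
If X → X(1 + 0.03)
Then Y → Y · (1 + 0.03)^5
     ≈ Y · 1.1593

Percentage change = ((1 + 0.03)^5 − 1) × 100% ≈ 15.9%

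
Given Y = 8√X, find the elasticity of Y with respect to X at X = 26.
Elasticity = 1/2

Elasticity = (dY/dX) · (X/Y)

dY/dX = 4/√X
At X = 26: dY/dX = 2·√26/13, Y = 8·√26

Elasticity = (2·√26/13) · (26 / (8·√26)) = 1/2

Interpretation: for a small percentage change in X, the percentage change in Y is approximately 0.50 times as large.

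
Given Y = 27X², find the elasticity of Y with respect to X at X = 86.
Elasticity = 2

Elasticity = (dY/dX) · (X/Y)

dY/dX = 54·X
At X = 86: dY/dX = 4644, Y = 199692

Elasticity = 4644 · (86 / 199692) = 2

Interpretation: for a small percentage change in X, the percentage change in Y is approximately 2.00 times as large.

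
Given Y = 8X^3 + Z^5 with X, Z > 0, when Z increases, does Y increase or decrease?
Y increases

Taking the partial derivative:
∂Y/∂Z = 5Z^4

∂Y/∂Z = 5Z^4 > 0 (assuming positive values)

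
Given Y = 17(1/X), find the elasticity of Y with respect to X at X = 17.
Elasticity = -1

Elasticity = (dY/dX) · (X/Y)

dY/dX = -17/X²
At X = 17: dY/dX = -1/17, Y = 1

Elasticity = (-1/17) · (17 / 1) = -1

Interpretation: for a small percentage change in X, the percentage change in Y is approximately -1.00 times as large.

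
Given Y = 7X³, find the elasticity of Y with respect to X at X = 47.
Elasticity = 3

Elasticity = (dY/dX) · (X/Y)

dY/dX = 21·X²
At X = 47: dY/dX = 46389, Y = 726761

Elasticity = 46389 · (47 / 726761) = 3

Interpretation: for a small percentage change in X, the percentage change in Y is approximately 3.00 times as large.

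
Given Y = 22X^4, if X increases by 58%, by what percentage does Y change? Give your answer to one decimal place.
523.2%

For Y = 22X^4:
If X → X(1 + 0.58)
Then Y → Y · (1 + 0.58)^4
     ≈ Y · 6.2320

Percentage change = ((1 + 0.58)^4 − 1) × 100% ≈ 523.2%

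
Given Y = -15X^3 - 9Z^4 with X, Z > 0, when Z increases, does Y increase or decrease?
Y decreases

Taking the partial derivative:
∂Y/∂Z = -36Z^3

∂Y/∂Z = -36Z^3 < 0 (assuming positive values)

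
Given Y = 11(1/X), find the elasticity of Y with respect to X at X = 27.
Elasticity = -1

Elasticity = (dY/dX) · (X/Y)

dY/dX = -11/X²
At X = 27: dY/dX = -11/729, Y = 11/27

Elasticity = (-11/729) · (27 / (11/27)) = -1

Interpretation: for a small percentage change in X, the percentage change in Y is approximately -1.00 times as large.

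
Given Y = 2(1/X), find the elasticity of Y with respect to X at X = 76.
Elasticity = -1

Elasticity = (dY/dX) · (X/Y)

dY/dX = -2/X²
At X = 76: dY/dX = -1/2888, Y = 1/38

Elasticity = (-1/2888) · (76 / (1/38)) = -1

Interpretation: for a small percentage change in X, the percentage change in Y is approximately -1.00 times as large.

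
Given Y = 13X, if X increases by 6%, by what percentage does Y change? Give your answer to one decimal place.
6.0%

For Y = 13X:
If X → X(1 + 0.06)
Then Y → Y · (1 + 0.06)^1
     = Y · 1.0600

Percentage change = ((1 + 0.06)^1 − 1) × 100% = 6.0%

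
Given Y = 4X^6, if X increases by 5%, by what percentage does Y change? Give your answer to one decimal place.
34.0%

For Y = 4X^6:
If X → X(1 + 0.05)
Then Y → Y · (1 + 0.05)^6
     ≈ Y · 1.3401

Percentage change = ((1 + 0.05)^6 − 1) × 100% ≈ 34.0%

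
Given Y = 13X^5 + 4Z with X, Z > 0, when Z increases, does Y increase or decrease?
Y increases

Taking the partial derivative:
∂Y/∂Z = 4

∂Y/∂Z = 4 > 0 (assuming positive values)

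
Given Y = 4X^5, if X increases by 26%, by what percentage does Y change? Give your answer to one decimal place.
217.6%

For Y = 4X^5:
If X → X(1 + 0.26)
Then Y → Y · (1 + 0.26)^5
     ≈ Y · 3.1758

Percentage change = ((1 + 0.26)^5 − 1) × 100% ≈ 217.6%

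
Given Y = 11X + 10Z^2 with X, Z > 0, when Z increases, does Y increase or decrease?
Y increases

Taking the partial derivative:
∂Y/∂Z = 20Z

∂Y/∂Z = 20Z > 0 (assuming positive values)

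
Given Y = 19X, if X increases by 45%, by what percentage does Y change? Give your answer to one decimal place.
45.0%

For Y = 19X:
If X → X(1 + 0.45)
Then Y → Y · (1 + 0.45)^1
     = Y · 1.4500

Percentage change = ((1 + 0.45)^1 − 1) × 100% = 45.0%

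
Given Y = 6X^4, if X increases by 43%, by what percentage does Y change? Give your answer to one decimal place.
318.2%

For Y = 6X^4:
If X → X(1 + 0.43)
Then Y → Y · (1 + 0.43)^4
     ≈ Y · 4.1816

Percentage change = ((1 + 0.43)^4 − 1) × 100% ≈ 318.2%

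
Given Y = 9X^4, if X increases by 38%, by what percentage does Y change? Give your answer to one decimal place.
262.7%

For Y = 9X^4:
If X → X(1 + 0.38)
Then Y → Y · (1 + 0.38)^4
     ≈ Y · 3.6267

Percentage change = ((1 + 0.38)^4 − 1) × 100% ≈ 262.7%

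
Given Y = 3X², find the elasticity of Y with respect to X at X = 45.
Elasticity = 2

Elasticity = (dY/dX) · (X/Y)

dY/dX = 6·X
At X = 45: dY/dX = 270, Y = 6075

Elasticity = 270 · (45 / 6075) = 2

Interpretation: for a small percentage change in X, the percentage change in Y is approximately 2.00 times as large.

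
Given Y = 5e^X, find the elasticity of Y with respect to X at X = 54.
Elasticity = 54

Elasticity = (dY/dX) · (X/Y)

dY/dX = 5·e^X
At X = 54: dY/dX = 5·e^54, Y = 5·e^54

Elasticity = (5·e^54) · (54 / (5·e^54)) = 54

Interpretation: for a small percentage change in X, the percentage change in Y is approximately 54.00 times as large.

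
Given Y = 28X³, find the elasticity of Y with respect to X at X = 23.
Elasticity = 3

Elasticity = (dY/dX) · (X/Y)

dY/dX = 84·X²
At X = 23: dY/dX = 44436, Y = 340676

Elasticity = 44436 · (23 / 340676) = 3

Interpretation: for a small percentage change in X, the percentage change in Y is approximately 3.00 times as large.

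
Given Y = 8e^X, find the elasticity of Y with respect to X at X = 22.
Elasticity = 22

Elasticity = (dY/dX) · (X/Y)

dY/dX = 8·e^X
At X = 22: dY/dX = 8·e^22, Y = 8·e^22

Elasticity = (8·e^22) · (22 / (8·e^22)) = 22

Interpretation: for a small percentage change in X, the percentage change in Y is approximately 22.00 times as large.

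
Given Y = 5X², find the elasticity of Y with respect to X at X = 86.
Elasticity = 2

Elasticity = (dY/dX) · (X/Y)

dY/dX = 10·X
At X = 86: dY/dX = 860, Y = 36980

Elasticity = 860 · (86 / 36980) = 2

Interpretation: for a small percentage change in X, the percentage change in Y is approximately 2.00 times as large.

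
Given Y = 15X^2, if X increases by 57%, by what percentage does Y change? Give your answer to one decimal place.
146.5%

For Y = 15X^2:
If X → X(1 + 0.57)
Then Y → Y · (1 + 0.57)^2
     = Y · 2.4649

Percentage change = ((1 + 0.57)^2 − 1) × 100% ≈ 146.5%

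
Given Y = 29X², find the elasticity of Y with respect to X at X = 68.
Elasticity = 2

Elasticity = (dY/dX) · (X/Y)

dY/dX = 58·X
At X = 68: dY/dX = 3944, Y = 134096

Elasticity = 3944 · (68 / 134096) = 2

Interpretation: for a small percentage change in X, the percentage change in Y is approximately 2.00 times as large.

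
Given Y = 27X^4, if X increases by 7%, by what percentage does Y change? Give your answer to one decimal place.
31.1%

For Y = 27X^4:
If X → X(1 + 0.07)
Then Y → Y · (1 + 0.07)^4
     ≈ Y · 1.3108

Percentage change = ((1 + 0.07)^4 − 1) × 100% ≈ 31.1%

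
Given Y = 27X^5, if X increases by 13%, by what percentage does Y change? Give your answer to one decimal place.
84.2%

For Y = 27X^5:
If X → X(1 + 0.13)
Then Y → Y · (1 + 0.13)^5
     ≈ Y · 1.8424

Percentage change = ((1 + 0.13)^5 − 1) × 100% ≈ 84.2%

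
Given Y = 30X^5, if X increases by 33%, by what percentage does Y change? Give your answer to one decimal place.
316.2%

For Y = 30X^5:
If X → X(1 + 0.33)
Then Y → Y · (1 + 0.33)^5
     ≈ Y · 4.1616

Percentage change = ((1 + 0.33)^5 − 1) × 100% ≈ 316.2%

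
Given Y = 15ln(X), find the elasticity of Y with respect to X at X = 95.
Elasticity = 1/ln(95) ≈ 0.2196

Elasticity = (dY/dX) · (X/Y)

dY/dX = 15/X
At X = 95: dY/dX = 3/19, Y = 15·ln(95)

Elasticity = (3/19) · (95 / (15·ln(95))) = 1/ln(95) ≈ 0.2196

Interpretation: for a small percentage change in X, the percentage change in Y is approximately 0.22 times as large.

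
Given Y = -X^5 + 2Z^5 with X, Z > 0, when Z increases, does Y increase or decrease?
Y increases

Taking the partial derivative:
∂Y/∂Z = 10Z^4

∂Y/∂Z = 10Z^4 > 0 (assuming positive values)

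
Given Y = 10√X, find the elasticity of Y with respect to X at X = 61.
Elasticity = 1/2

Elasticity = (dY/dX) · (X/Y)

dY/dX = 5/√X
At X = 61: dY/dX = 5·√61/61, Y = 10·√61

Elasticity = (5·√61/61) · (61 / (10·√61)) = 1/2

Interpretation: for a small percentage change in X, the percentage change in Y is approximately 0.50 times as large.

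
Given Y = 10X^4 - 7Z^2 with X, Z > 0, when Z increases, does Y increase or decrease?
Y decreases

Taking the partial derivative:
∂Y/∂Z = -14Z

∂Y/∂Z = -14Z < 0 (assuming positive values)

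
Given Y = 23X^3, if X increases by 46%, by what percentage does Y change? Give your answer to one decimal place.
211.2%

For Y = 23X^3:
If X → X(1 + 0.46)
Then Y → Y · (1 + 0.46)^3
     ≈ Y · 3.1121

Percentage change = ((1 + 0.46)^3 − 1) × 100% ≈ 211.2%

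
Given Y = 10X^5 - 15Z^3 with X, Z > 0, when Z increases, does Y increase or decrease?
Y decreases

Taking the partial derivative:
∂Y/∂Z = -45Z^2

∂Y/∂Z = -45Z^2 < 0 (assuming positive values)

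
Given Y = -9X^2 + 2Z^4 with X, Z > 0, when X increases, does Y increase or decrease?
Y decreases

Taking the partial derivative:
∂Y/∂X = -18X

∂Y/∂X = -18X < 0 (assuming positive values)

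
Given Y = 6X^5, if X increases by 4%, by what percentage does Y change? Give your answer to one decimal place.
21.7%

For Y = 6X^5:
If X → X(1 + 0.04)
Then Y → Y · (1 + 0.04)^5
     ≈ Y · 1.2167

Percentage change = ((1 + 0.04)^5 − 1) × 100% ≈ 21.7%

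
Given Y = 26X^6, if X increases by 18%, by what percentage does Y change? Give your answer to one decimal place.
170.0%

For Y = 26X^6:
If X → X(1 + 0.18)
Then Y → Y · (1 + 0.18)^6
     ≈ Y · 2.6996

Percentage change = ((1 + 0.18)^6 − 1) × 100% ≈ 170.0%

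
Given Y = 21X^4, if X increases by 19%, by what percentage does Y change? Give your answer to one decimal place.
100.5%

For Y = 21X^4:
If X → X(1 + 0.19)
Then Y → Y · (1 + 0.19)^4
     ≈ Y · 2.0053

Percentage change = ((1 + 0.19)^4 − 1) × 100% ≈ 100.5%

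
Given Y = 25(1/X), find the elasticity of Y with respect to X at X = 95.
Elasticity = -1

Elasticity = (dY/dX) · (X/Y)

dY/dX = -25/X²
At X = 95: dY/dX = -1/361, Y = 5/19

Elasticity = (-1/361) · (95 / (5/19)) = -1

Interpretation: for a small percentage change in X, the percentage change in Y is approximately -1.00 times as large.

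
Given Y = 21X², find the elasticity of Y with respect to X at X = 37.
Elasticity = 2

Elasticity = (dY/dX) · (X/Y)

dY/dX = 42·X
At X = 37: dY/dX = 1554, Y = 28749

Elasticity = 1554 · (37 / 28749) = 2

Interpretation: for a small percentage change in X, the percentage change in Y is approximately 2.00 times as large.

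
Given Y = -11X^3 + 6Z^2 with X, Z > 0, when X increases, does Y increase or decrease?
Y decreases

Taking the partial derivative:
∂Y/∂X = -33X^2

∂Y/∂X = -33X^2 < 0 (assuming positive values)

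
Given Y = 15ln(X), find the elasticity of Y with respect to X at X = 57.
Elasticity = 1/ln(57) ≈ 0.2473

Elasticity = (dY/dX) · (X/Y)

dY/dX = 15/X
At X = 57: dY/dX = 5/19, Y = 15·ln(57)

Elasticity = (5/19) · (57 / (15·ln(57))) = 1/ln(57) ≈ 0.2473

Interpretation: for a small percentage change in X, the percentage change in Y is approximately 0.25 times as large.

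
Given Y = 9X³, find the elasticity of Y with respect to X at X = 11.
Elasticity = 3

Elasticity = (dY/dX) · (X/Y)

dY/dX = 27·X²
At X = 11: dY/dX = 3267, Y = 11979

Elasticity = 3267 · (11 / 11979) = 3

Interpretation: for a small percentage change in X, the percentage change in Y is approximately 3.00 times as large.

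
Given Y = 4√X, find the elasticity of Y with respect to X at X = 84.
Elasticity = 1/2

Elasticity = (dY/dX) · (X/Y)

dY/dX = 2/√X
At X = 84: dY/dX = √21/21, Y = 8·√21

Elasticity = (√21/21) · (84 / (8·√21)) = 1/2

Interpretation: for a small percentage change in X, the percentage change in Y is approximately 0.50 times as large.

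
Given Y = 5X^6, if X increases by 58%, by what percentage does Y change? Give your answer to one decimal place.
1455.8%

For Y = 5X^6:
If X → X(1 + 0.58)
Then Y → Y · (1 + 0.58)^6
     ≈ Y · 15.5576

Percentage change = ((1 + 0.58)^6 − 1) × 100% ≈ 1455.8%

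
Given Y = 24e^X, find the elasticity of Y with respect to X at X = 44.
Elasticity = 44

Elasticity = (dY/dX) · (X/Y)

dY/dX = 24·e^X
At X = 44: dY/dX = 24·e^44, Y = 24·e^44

Elasticity = (24·e^44) · (44 / (24·e^44)) = 44

Interpretation: for a small percentage change in X, the percentage change in Y is approximately 44.00 times as large.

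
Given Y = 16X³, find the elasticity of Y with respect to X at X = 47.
Elasticity = 3

Elasticity = (dY/dX) · (X/Y)

dY/dX = 48·X²
At X = 47: dY/dX = 106032, Y = 1661168

Elasticity = 106032 · (47 / 1661168) = 3

Interpretation: for a small percentage change in X, the percentage change in Y is approximately 3.00 times as large.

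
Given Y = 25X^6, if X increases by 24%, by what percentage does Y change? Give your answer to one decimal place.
263.5%

For Y = 25X^6:
If X → X(1 + 0.24)
Then Y → Y · (1 + 0.24)^6
     ≈ Y · 3.6352

Percentage change = ((1 + 0.24)^6 − 1) × 100% ≈ 263.5%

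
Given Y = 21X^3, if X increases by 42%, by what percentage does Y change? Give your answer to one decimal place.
186.3%

For Y = 21X^3:
If X → X(1 + 0.42)
Then Y → Y · (1 + 0.42)^3
     ≈ Y · 2.8633

Percentage change = ((1 + 0.42)^3 − 1) × 100% ≈ 186.3%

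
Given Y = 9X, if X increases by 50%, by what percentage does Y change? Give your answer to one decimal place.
50.0%

For Y = 9X:
If X → X(1 + 0.5)
Then Y → Y · (1 + 0.5)^1
     = Y · 1.5000

Percentage change = ((1 + 0.5)^1 − 1) × 100% = 50.0%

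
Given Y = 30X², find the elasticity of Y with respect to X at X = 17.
Elasticity = 2

Elasticity = (dY/dX) · (X/Y)

dY/dX = 60·X
At X = 17: dY/dX = 1020, Y = 8670

Elasticity = 1020 · (17 / 8670) = 2

Interpretation: for a small percentage change in X, the percentage change in Y is approximately 2.00 times as large.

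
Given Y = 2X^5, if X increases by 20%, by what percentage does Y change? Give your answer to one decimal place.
148.8%

For Y = 2X^5:
If X → X(1 + 0.2)
Then Y → Y · (1 + 0.2)^5
     ≈ Y · 2.4883

Percentage change = ((1 + 0.2)^5 − 1) × 100% ≈ 148.8%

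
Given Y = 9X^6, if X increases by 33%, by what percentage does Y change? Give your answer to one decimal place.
453.5%

For Y = 9X^6:
If X → X(1 + 0.33)
Then Y → Y · (1 + 0.33)^6
     ≈ Y · 5.5349

Percentage change = ((1 + 0.33)^6 − 1) × 100% ≈ 453.5%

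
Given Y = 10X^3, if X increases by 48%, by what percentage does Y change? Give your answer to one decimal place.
224.2%

For Y = 10X^3:
If X → X(1 + 0.48)
Then Y → Y · (1 + 0.48)^3
     ≈ Y · 3.2418

Percentage change = ((1 + 0.48)^3 − 1) × 100% ≈ 224.2%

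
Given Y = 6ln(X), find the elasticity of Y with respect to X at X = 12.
Elasticity = 1/ln(12) ≈ 0.4024

Elasticity = (dY/dX) · (X/Y)

dY/dX = 6/X
At X = 12: dY/dX = 1/2, Y = 6·ln(12)

Elasticity = (1/2) · (12 / (6·ln(12))) = 1/ln(12) ≈ 0.4024

Interpretation: for a small percentage change in X, the percentage change in Y is approximately 0.40 times as large.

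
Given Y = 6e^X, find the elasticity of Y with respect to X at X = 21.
Elasticity = 21

Elasticity = (dY/dX) · (X/Y)

dY/dX = 6·e^X
At X = 21: dY/dX = 6·e^21, Y = 6·e^21

Elasticity = (6·e^21) · (21 / (6·e^21)) = 21

Interpretation: for a small percentage change in X, the percentage change in Y is approximately 21.00 times as large.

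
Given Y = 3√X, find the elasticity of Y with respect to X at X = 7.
Elasticity = 1/2

Elasticity = (dY/dX) · (X/Y)

dY/dX = 3/(2·√X)
At X = 7: dY/dX = 3·√7/14, Y = 3·√7

Elasticity = (3·√7/14) · (7 / (3·√7)) = 1/2

Interpretation: for a small percentage change in X, the percentage change in Y is approximately 0.50 times as large.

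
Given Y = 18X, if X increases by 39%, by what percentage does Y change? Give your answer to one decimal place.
39.0%

For Y = 18X:
If X → X(1 + 0.39)
Then Y → Y · (1 + 0.39)^1
     = Y · 1.3900

Percentage change = ((1 + 0.39)^1 − 1) × 100% = 39.0%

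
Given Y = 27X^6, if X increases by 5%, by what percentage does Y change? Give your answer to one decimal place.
34.0%

For Y = 27X^6:
If X → X(1 + 0.05)
Then Y → Y · (1 + 0.05)^6
     ≈ Y · 1.3401

Percentage change = ((1 + 0.05)^6 − 1) × 100% ≈ 34.0%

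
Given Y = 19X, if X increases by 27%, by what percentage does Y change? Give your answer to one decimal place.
27.0%

For Y = 19X:
If X → X(1 + 0.27)
Then Y → Y · (1 + 0.27)^1
     = Y · 1.2700

Percentage change = ((1 + 0.27)^1 − 1) × 100% = 27.0%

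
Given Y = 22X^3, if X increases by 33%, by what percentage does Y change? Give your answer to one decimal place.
135.3%

For Y = 22X^3:
If X → X(1 + 0.33)
Then Y → Y · (1 + 0.33)^3
     ≈ Y · 2.3526

Percentage change = ((1 + 0.33)^3 − 1) × 100% ≈ 135.3%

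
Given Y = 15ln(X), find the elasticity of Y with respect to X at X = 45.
Elasticity = 1/ln(45) ≈ 0.2627

Elasticity = (dY/dX) · (X/Y)

dY/dX = 15/X
At X = 45: dY/dX = 1/3, Y = 15·ln(45)

Elasticity = (1/3) · (45 / (15·ln(45))) = 1/ln(45) ≈ 0.2627

Interpretation: for a small percentage change in X, the percentage change in Y is approximately 0.26 times as large.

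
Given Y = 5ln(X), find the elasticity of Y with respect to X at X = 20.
Elasticity = 1/ln(20) ≈ 0.3338

Elasticity = (dY/dX) · (X/Y)

dY/dX = 5/X
At X = 20: dY/dX = 1/4, Y = 5·ln(20)

Elasticity = (1/4) · (20 / (5·ln(20))) = 1/ln(20) ≈ 0.3338

Interpretation: for a small percentage change in X, the percentage change in Y is approximately 0.33 times as large.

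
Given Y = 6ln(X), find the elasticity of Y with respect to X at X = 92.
Elasticity = 1/ln(92) ≈ 0.2212

Elasticity = (dY/dX) · (X/Y)

dY/dX = 6/X
At X = 92: dY/dX = 3/46, Y = 6·ln(92)

Elasticity = (3/46) · (92 / (6·ln(92))) = 1/ln(92) ≈ 0.2212

Interpretation: for a small percentage change in X, the percentage change in Y is approximately 0.22 times as large.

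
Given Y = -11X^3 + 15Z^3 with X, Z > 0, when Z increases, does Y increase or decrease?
Y increases

Taking the partial derivative:
∂Y/∂Z = 45Z^2

∂Y/∂Z = 45Z^2 > 0 (assuming positive values)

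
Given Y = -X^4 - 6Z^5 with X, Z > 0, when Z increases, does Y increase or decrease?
Y decreases

Taking the partial derivative:
∂Y/∂Z = -30Z^4

∂Y/∂Z = -30Z^4 < 0 (assuming positive values)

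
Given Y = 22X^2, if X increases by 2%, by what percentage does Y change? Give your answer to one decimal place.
4.0%

For Y = 22X^2:
If X → X(1 + 0.02)
Then Y → Y · (1 + 0.02)^2
     = Y · 1.0404

Percentage change = ((1 + 0.02)^2 − 1) × 100% ≈ 4.0%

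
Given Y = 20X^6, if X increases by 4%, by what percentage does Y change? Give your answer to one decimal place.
26.5%

For Y = 20X^6:
If X → X(1 + 0.04)
Then Y → Y · (1 + 0.04)^6
     ≈ Y · 1.2653

Percentage change = ((1 + 0.04)^6 − 1) × 100% ≈ 26.5%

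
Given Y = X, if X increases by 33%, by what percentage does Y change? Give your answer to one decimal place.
33.0%

For Y = X:
If X → X(1 + 0.33)
Then Y → Y · (1 + 0.33)^1
     = Y · 1.3300

Percentage change = ((1 + 0.33)^1 − 1) × 100% = 33.0%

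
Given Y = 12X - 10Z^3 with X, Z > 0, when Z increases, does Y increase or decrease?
Y decreases

Taking the partial derivative:
∂Y/∂Z = -30Z^2

∂Y/∂Z = -30Z^2 < 0 (assuming positive values)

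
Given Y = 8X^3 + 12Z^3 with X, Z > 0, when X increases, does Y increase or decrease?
Y increases

Taking the partial derivative:
∂Y/∂X = 24X^2

∂Y/∂X = 24X^2 > 0 (assuming positive values)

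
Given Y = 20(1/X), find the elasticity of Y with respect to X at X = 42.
Elasticity = -1

Elasticity = (dY/dX) · (X/Y)

dY/dX = -20/X²
At X = 42: dY/dX = -5/441, Y = 10/21

Elasticity = (-5/441) · (42 / (10/21)) = -1

Interpretation: for a small percentage change in X, the percentage change in Y is approximately -1.00 times as large.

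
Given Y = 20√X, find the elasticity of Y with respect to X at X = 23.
Elasticity = 1/2

Elasticity = (dY/dX) · (X/Y)

dY/dX = 10/√X
At X = 23: dY/dX = 10·√23/23, Y = 20·√23

Elasticity = (10·√23/23) · (23 / (20·√23)) = 1/2

Interpretation: for a small percentage change in X, the percentage change in Y is approximately 0.50 times as large.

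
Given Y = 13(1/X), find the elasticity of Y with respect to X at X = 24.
Elasticity = -1

Elasticity = (dY/dX) · (X/Y)

dY/dX = -13/X²
At X = 24: dY/dX = -13/576, Y = 13/24

Elasticity = (-13/576) · (24 / (13/24)) = -1

Interpretation: for a small percentage change in X, the percentage change in Y is approximately -1.00 times as large.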